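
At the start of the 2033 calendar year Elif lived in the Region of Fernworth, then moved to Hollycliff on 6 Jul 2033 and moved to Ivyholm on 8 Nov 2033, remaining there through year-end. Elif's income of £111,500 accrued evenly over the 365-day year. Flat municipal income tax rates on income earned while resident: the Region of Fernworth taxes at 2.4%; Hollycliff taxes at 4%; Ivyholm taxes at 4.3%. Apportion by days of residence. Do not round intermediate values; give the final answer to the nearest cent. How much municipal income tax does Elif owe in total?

£3,600.38

The Region of Fernworth, 1 Jan – 5 Jul 2033: 186 days → £111,500 × 2.4% × 186/365 = £1,363.6603
Hollycliff, 6 Jul – 7 Nov 2033: 125 days → £111,500 × 4% × 125/365 = £1,527.3973
Ivyholm, 8 Nov – 31 Dec 2033: 54 days → £111,500 × 4.3% × 54/365 = £709.3233
Total = £3,600.3808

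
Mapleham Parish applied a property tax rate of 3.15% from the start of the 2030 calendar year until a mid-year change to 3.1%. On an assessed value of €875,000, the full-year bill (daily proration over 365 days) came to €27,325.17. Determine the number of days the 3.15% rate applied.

Let d = days at the first rate; then 365 − d days at the second rate.
€875,000 × [3.15%·d + 3.1%·(365−d)] / 365 = €27,325.17
Solving gives d = 167, so the new rate took effect on June 17, 2030.

167 days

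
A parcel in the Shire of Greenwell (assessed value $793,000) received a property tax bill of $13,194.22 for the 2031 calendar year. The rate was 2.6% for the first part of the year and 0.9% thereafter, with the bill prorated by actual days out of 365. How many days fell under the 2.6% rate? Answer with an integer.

164 days

Let d = days at the first rate; then 365 − d days at the second rate.
$793,000 × [2.6%·d + 0.9%·(365−d)] / 365 = $13,194.22
Solving gives d = 164, so the new rate took effect on June 14, 2031.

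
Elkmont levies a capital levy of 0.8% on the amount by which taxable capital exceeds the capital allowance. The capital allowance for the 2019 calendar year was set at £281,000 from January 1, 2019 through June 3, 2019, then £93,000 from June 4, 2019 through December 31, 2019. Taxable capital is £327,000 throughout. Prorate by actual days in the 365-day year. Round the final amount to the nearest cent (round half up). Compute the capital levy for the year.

£1,237.44

January 1 – June 3, 2019: 154 days, exemption £281,000 → (£327,000 − £281,000) × 0.8% × 154/365 = £155.2658
June 4 – December 31, 2019: 211 days, exemption £93,000 → (£327,000 − £93,000) × 0.8% × 211/365 = £1,082.1699
Total = £1,237.4356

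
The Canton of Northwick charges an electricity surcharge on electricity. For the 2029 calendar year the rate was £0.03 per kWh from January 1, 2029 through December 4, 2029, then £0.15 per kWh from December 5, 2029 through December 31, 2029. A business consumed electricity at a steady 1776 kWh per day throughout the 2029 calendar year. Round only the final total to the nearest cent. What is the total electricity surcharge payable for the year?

January 1 – December 4, 2029: 338 days × 1776 kWh/day = 600,288 kWh at £0.03/kWh → £18,008.64
December 5 – December 31, 2029: 27 days × 1776 kWh/day = 47,952 kWh at £0.15/kWh → £7,192.80

£25,201.44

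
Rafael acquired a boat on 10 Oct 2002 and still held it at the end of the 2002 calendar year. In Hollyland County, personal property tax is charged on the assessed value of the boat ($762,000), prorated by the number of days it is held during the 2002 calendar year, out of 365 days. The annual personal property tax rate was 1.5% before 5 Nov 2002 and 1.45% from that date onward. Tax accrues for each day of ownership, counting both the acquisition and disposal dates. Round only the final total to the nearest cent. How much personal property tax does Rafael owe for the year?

$2,539.65

10 Oct – 4 Nov 2002: 26 days at 1.5% → $762,000 × 1.5% × 26/365 = $814.1918
5 Nov – 31 Dec 2002: 57 days at 1.45% → $762,000 × 1.45% × 57/365 = $1,725.4603
Total = $2,539.6521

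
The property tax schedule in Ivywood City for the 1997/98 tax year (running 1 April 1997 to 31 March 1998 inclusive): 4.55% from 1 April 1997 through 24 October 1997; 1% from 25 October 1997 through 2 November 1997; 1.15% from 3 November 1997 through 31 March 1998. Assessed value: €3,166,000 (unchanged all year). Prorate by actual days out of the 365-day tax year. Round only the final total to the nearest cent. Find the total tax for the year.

€97,339.32

1 April – 24 October 1997: 207 days at 4.55% → €3,166,000 × 4.55% × 207/365 = €81,695.8110
25 October – 2 November 1997: 9 days at 1% → €3,166,000 × 1% × 9/365 = €780.6575
3 November 1997 – 31 March 1998: 149 days at 1.15% → €3,166,000 × 1.15% × 149/365 = €14,862.8521
Total = €97,339.3205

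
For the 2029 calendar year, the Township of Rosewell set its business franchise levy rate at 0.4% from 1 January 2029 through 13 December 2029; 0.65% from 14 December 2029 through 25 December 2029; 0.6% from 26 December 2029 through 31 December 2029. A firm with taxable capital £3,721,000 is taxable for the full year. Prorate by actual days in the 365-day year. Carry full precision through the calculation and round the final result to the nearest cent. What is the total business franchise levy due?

£15,312.17

1 January – 13 December 2029: 347 days at 0.4% → £3,721,000 × 0.4% × 347/365 = £14,149.9945
14 December – 25 December 2029: 12 days at 0.65% → £3,721,000 × 0.65% × 12/365 = £795.1726
26 December – 31 December 2029: 6 days at 0.6% → £3,721,000 × 0.6% × 6/365 = £367.0027
Total = £15,312.1699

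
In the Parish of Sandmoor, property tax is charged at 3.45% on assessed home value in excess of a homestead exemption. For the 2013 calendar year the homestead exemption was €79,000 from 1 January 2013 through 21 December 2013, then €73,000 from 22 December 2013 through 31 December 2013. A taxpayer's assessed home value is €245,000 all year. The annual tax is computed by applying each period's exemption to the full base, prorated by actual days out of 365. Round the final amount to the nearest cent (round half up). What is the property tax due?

€5,732.67

1 January – 21 December 2013: 355 days, exemption €79,000 → (€245,000 − €79,000) × 3.45% × 355/365 = €5,570.0959
22 December – 31 December 2013: 10 days, exemption €73,000 → (€245,000 − €73,000) × 3.45% × 10/365 = €162.5753
Total = €5,732.6712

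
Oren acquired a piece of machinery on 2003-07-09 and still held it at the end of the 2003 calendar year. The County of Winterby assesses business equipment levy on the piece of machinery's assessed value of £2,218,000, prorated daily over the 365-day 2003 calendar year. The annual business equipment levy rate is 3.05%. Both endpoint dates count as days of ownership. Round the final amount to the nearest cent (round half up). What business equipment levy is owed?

Days held (2003-07-09 to 2003-12-31): 176 out of 365
Tax = £2,218,000 × 3.05% × 176/365 = £32,619.7918

£32,619.79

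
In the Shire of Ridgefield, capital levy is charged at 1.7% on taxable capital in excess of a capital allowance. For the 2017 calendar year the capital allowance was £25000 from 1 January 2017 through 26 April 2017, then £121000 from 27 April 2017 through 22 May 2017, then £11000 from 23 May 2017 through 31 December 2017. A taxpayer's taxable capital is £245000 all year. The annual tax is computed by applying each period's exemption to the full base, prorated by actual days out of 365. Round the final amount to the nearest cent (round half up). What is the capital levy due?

£3769.16

1 January – 26 April 2017: 116 days, exemption £25000 → (£245000 − £25000) × 1.7% × 116/365 = £1188.6027
27 April – 22 May 2017: 26 days, exemption £121000 → (£245000 − £121000) × 1.7% × 26/365 = £150.1589
23 May – 31 December 2017: 223 days, exemption £11000 → (£245000 − £11000) × 1.7% × 223/365 = £2430.3945
Total = £3769.1562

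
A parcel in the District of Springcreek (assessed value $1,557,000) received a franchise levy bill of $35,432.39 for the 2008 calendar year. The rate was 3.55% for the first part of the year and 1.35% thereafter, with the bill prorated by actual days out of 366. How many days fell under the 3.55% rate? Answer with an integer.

154 days

Let d = days at the first rate; then 366 − d days at the second rate.
$1,557,000 × [3.55%·d + 1.35%·(366−d)] / 366 = $35,432.39
Solving gives d = 154, so the new rate took effect on 3 June 2008.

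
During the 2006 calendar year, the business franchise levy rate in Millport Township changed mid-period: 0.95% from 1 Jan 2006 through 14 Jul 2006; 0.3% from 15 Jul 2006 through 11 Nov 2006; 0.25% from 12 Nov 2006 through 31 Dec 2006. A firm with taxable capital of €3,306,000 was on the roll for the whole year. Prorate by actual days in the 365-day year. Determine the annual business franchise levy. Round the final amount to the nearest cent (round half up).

€21,171.99

1 Jan – 14 Jul 2006: 195 days at 0.95% → €3,306,000 × 0.95% × 195/365 = €16,779.0822
15 Jul – 11 Nov 2006: 120 days at 0.3% → €3,306,000 × 0.3% × 120/365 = €3,260.7123
12 Nov – 31 Dec 2006: 50 days at 0.25% → €3,306,000 × 0.25% × 50/365 = €1,132.1918
Total = €21,171.9863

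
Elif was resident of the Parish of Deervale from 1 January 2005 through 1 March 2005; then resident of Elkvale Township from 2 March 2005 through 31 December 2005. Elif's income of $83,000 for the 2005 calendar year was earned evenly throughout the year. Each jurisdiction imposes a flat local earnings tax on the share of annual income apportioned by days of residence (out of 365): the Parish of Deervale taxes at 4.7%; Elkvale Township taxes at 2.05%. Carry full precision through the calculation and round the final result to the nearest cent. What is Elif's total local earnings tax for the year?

The Parish of Deervale, 1 January – 1 March 2005: 60 days → $83,000 × 4.7% × 60/365 = $641.2603
Elkvale Township, 2 March – 31 December 2005: 305 days → $83,000 × 2.05% × 305/365 = $1,421.8014
Total = $2,063.0616

$2,063.06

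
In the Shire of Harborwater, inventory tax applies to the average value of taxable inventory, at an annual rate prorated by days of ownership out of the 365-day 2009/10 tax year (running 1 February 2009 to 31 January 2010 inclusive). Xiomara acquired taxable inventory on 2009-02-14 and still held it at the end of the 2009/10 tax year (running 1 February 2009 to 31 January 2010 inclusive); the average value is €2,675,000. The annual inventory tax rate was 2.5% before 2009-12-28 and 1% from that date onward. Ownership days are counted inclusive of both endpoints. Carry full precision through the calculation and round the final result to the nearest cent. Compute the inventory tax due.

2009-02-14 to 2009-12-27: 317 days at 2.5% → €2,675,000 × 2.5% × 317/365 = €58,080.4795
2009-12-28 to 2010-01-31: 35 days at 1% → €2,675,000 × 1% × 35/365 = €2,565.0685
Total = €60,645.5479

€60,645.55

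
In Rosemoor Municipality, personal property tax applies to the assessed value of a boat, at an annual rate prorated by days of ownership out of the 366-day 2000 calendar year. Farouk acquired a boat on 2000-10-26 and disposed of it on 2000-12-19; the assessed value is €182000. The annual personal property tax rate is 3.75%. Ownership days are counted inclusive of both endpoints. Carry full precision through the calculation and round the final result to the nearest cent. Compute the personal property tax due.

Days held (2000-10-26 to 2000-12-19): 55 out of 366
Tax = €182000 × 3.75% × 55/366 = €1025.6148

€1025.61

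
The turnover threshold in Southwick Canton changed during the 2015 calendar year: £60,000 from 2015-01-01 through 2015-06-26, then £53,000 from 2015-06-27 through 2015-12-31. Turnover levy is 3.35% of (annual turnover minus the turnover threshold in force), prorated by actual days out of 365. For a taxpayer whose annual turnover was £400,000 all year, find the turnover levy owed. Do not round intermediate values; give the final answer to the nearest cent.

2015-01-01 to 2015-06-26: 177 days, exemption £60,000 → (£400,000 − £60,000) × 3.35% × 177/365 = £5,523.3699
2015-06-27 to 2015-12-31: 188 days, exemption £53,000 → (£400,000 − £53,000) × 3.35% × 188/365 = £5,987.4137
Total = £11,510.7836

£11,510.78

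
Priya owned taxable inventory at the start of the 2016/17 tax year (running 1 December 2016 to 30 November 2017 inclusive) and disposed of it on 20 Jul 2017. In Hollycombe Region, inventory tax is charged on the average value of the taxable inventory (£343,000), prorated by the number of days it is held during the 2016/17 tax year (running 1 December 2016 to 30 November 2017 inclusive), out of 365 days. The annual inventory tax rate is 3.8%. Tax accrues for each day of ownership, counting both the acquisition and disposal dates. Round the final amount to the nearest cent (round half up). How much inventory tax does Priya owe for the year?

Days held (1 Dec 2016 – 20 Jul 2017): 232 out of 365
Tax = £343,000 × 3.8% × 232/365 = £8,284.6247

£8,284.62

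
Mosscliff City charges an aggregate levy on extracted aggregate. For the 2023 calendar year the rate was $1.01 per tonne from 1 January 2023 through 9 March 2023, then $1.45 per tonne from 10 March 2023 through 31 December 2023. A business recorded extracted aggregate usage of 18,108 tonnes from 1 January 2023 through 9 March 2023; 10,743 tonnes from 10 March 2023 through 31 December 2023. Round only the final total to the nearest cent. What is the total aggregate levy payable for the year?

$33866.43

1 January – 9 March 2023: 18,108 tonnes at $1.01/tonne → $18289.08
10 March – 31 December 2023: 10,743 tonnes at $1.45/tonne → $15577.35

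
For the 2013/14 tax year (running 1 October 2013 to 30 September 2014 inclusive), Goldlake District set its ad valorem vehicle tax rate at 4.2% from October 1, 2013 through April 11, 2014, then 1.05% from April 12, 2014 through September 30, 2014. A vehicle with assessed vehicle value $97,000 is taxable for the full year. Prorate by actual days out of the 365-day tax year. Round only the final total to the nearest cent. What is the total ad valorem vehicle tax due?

October 1, 2013 – April 11, 2014: 193 days at 4.2% → $97,000 × 4.2% × 193/365 = $2,154.1973
April 12 – September 30, 2014: 172 days at 1.05% → $97,000 × 1.05% × 172/365 = $479.9507
Total = $2,634.1479

$2,634.15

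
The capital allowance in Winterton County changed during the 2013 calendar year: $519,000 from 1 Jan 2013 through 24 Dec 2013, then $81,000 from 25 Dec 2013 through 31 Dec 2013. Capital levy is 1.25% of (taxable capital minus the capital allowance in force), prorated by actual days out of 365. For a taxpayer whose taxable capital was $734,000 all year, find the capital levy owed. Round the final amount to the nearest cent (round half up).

1 Jan – 24 Dec 2013: 358 days, exemption $519,000 → ($734,000 − $519,000) × 1.25% × 358/365 = $2,635.9589
25 Dec – 31 Dec 2013: 7 days, exemption $81,000 → ($734,000 − $81,000) × 1.25% × 7/365 = $156.5411
Total = $2,792.5000

$2,792.50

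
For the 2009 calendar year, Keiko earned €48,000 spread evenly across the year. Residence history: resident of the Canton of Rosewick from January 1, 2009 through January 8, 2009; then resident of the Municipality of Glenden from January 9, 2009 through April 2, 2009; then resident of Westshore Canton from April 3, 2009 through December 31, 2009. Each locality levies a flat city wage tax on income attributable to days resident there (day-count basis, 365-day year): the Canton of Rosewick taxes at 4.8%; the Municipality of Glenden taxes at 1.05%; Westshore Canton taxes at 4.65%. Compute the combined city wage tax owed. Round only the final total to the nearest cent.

€1,835.90

The Canton of Rosewick, January 1 – January 8, 2009: 8 days → €48,000 × 4.8% × 8/365 = €50.4986
The Municipality of Glenden, January 9 – April 2, 2009: 84 days → €48,000 × 1.05% × 84/365 = €115.9890
Westshore Canton, April 3 – December 31, 2009: 273 days → €48,000 × 4.65% × 273/365 = €1,669.4137
Total = €1,835.9014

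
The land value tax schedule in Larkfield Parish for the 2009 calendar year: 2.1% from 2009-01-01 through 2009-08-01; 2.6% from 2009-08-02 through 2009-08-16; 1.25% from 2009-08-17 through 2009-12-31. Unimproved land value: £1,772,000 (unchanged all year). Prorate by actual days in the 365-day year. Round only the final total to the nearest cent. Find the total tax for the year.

£31,922.70

2009-01-01 to 2009-08-01: 213 days at 2.1% → £1,772,000 × 2.1% × 213/365 = £21,715.4959
2009-08-02 to 2009-08-16: 15 days at 2.6% → £1,772,000 × 2.6% × 15/365 = £1,893.3699
2009-08-17 to 2009-12-31: 137 days at 1.25% → £1,772,000 × 1.25% × 137/365 = £8,313.8356
Total = £31,922.7014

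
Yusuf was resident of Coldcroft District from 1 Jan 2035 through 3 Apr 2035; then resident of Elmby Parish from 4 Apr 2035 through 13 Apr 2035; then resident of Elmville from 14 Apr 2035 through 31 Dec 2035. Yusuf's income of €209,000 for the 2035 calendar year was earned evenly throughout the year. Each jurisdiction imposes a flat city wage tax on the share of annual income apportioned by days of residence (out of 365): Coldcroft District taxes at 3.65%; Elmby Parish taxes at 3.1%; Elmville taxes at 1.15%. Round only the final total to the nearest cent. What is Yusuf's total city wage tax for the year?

€3,846.46

Coldcroft District, 1 Jan – 3 Apr 2035: 93 days → €209,000 × 3.65% × 93/365 = €1,943.7000
Elmby Parish, 4 Apr – 13 Apr 2035: 10 days → €209,000 × 3.1% × 10/365 = €177.5068
Elmville, 14 Apr – 31 Dec 2035: 262 days → €209,000 × 1.15% × 262/365 = €1,725.2521
Total = €3,846.4589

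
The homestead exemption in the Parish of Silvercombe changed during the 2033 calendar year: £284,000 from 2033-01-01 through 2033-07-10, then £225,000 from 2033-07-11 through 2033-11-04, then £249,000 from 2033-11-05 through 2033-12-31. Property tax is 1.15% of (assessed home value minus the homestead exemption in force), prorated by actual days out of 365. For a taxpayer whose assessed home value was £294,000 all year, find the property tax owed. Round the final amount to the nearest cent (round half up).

£395.35

2033-01-01 to 2033-07-10: 191 days, exemption £284,000 → (£294,000 − £284,000) × 1.15% × 191/365 = £60.1781
2033-07-11 to 2033-11-04: 117 days, exemption £225,000 → (£294,000 − £225,000) × 1.15% × 117/365 = £254.3548
2033-11-05 to 2033-12-31: 57 days, exemption £249,000 → (£294,000 − £249,000) × 1.15% × 57/365 = £80.8151
Total = £395.3479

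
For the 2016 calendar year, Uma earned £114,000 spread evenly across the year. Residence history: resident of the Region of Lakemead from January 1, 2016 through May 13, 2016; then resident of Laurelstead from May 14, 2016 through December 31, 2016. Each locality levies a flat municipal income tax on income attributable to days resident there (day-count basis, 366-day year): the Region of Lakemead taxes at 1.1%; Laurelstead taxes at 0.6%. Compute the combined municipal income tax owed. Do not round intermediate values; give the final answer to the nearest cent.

£892.69

The Region of Lakemead, January 1 – May 13, 2016: 134 days → £114,000 × 1.1% × 134/366 = £459.1148
Laurelstead, May 14 – December 31, 2016: 232 days → £114,000 × 0.6% × 232/366 = £433.5738
Total = £892.6885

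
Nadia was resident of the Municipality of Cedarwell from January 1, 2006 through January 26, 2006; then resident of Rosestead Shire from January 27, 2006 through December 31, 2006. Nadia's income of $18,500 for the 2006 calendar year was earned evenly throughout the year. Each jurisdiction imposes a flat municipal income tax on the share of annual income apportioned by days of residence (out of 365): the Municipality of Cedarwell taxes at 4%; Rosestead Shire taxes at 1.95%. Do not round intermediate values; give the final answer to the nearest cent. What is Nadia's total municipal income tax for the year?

$387.77

The Municipality of Cedarwell, January 1 – January 26, 2006: 26 days → $18,500 × 4% × 26/365 = $52.7123
Rosestead Shire, January 27 – December 31, 2006: 339 days → $18,500 × 1.95% × 339/365 = $335.0527
Total = $387.7651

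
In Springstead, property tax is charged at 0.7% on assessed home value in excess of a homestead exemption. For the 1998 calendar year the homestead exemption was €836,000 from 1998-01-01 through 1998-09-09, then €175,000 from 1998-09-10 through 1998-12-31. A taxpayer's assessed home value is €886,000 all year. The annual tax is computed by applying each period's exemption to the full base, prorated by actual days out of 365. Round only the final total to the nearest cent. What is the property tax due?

€1,782.47

1998-01-01 to 1998-09-09: 252 days, exemption €836,000 → (€886,000 − €836,000) × 0.7% × 252/365 = €241.6438
1998-09-10 to 1998-12-31: 113 days, exemption €175,000 → (€886,000 − €175,000) × 0.7% × 113/365 = €1,540.8247
Total = €1,782.4685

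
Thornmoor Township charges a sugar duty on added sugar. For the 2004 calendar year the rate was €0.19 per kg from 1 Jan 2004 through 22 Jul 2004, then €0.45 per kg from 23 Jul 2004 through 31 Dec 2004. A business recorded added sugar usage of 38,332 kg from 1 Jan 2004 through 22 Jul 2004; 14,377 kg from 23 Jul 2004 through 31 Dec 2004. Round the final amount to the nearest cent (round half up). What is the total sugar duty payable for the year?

€13,752.73

1 Jan – 22 Jul 2004: 38,332 kg at €0.19/kg → €7,283.08
23 Jul – 31 Dec 2004: 14,377 kg at €0.45/kg → €6,469.65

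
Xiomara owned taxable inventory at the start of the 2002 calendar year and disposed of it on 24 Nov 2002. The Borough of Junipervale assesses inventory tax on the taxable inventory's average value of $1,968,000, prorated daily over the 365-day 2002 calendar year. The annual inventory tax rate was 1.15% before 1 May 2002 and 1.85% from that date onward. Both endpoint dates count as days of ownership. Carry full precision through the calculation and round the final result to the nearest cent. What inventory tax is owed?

1 Jan – 30 Apr 2002: 120 days at 1.15% → $1,968,000 × 1.15% × 120/365 = $7,440.6575
1 May – 24 Nov 2002: 208 days at 1.85% → $1,968,000 × 1.85% × 208/365 = $20,747.5726
Total = $28,188.2301

$28,188.23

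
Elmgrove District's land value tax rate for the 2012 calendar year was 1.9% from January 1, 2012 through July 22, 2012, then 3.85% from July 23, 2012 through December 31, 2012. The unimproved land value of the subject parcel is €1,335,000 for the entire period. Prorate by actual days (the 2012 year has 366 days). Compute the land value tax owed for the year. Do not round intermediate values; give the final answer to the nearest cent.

January 1 – July 22, 2012: 204 days at 1.9% → €1,335,000 × 1.9% × 204/366 = €14,137.8689
July 23 – December 31, 2012: 162 days at 3.85% → €1,335,000 × 3.85% × 162/366 = €22,749.7131
Total = €36,887.5820

€36,887.58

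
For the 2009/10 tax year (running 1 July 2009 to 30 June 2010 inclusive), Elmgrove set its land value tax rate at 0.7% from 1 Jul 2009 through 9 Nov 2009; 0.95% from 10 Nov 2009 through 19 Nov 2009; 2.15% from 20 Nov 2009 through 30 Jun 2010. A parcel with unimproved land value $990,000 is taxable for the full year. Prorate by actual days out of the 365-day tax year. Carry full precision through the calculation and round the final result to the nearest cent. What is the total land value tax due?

1 Jul – 9 Nov 2009: 132 days at 0.7% → $990,000 × 0.7% × 132/365 = $2,506.1918
10 Nov – 19 Nov 2009: 10 days at 0.95% → $990,000 × 0.95% × 10/365 = $257.6712
20 Nov 2009 – 30 Jun 2010: 223 days at 2.15% → $990,000 × 2.15% × 223/365 = $13,004.2603
Total = $15,768.1233

$15,768.12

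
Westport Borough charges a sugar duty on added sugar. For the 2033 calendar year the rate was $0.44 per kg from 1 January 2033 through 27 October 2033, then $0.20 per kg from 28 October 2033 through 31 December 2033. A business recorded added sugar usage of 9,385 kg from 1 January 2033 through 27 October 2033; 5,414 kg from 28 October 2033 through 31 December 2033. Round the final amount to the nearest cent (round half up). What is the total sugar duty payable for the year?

$5,212.20

1 January – 27 October 2033: 9,385 kg at $0.44/kg → $4,129.40
28 October – 31 December 2033: 5,414 kg at $0.20/kg → $1,082.80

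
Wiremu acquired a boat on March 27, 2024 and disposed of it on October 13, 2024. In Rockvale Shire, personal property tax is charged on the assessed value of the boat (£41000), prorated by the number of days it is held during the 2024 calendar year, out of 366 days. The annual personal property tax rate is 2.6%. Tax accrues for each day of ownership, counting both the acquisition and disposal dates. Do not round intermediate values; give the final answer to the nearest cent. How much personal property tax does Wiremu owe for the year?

Days held (March 27 – October 13, 2024): 201 out of 366
Tax = £41000 × 2.6% × 201/366 = £585.4262

£585.43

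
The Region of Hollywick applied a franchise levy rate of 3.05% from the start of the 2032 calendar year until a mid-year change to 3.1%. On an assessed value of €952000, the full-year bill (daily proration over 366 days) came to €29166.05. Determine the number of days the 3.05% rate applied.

Let d = days at the first rate; then 366 − d days at the second rate.
€952000 × [3.05%·d + 3.1%·(366−d)] / 366 = €29166.05
Solving gives d = 266, so the new rate took effect on 23 Sep 2032.

266 days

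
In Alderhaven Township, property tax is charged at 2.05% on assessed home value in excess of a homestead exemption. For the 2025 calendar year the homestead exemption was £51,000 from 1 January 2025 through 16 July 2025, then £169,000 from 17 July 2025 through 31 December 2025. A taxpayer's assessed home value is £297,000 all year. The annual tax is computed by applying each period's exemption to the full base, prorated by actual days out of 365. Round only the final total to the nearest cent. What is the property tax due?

1 January – 16 July 2025: 197 days, exemption £51,000 → (£297,000 − £51,000) × 2.05% × 197/365 = £2,721.8384
17 July – 31 December 2025: 168 days, exemption £169,000 → (£297,000 − £169,000) × 2.05% × 168/365 = £1,207.7589
Total = £3,929.5973

£3,929.60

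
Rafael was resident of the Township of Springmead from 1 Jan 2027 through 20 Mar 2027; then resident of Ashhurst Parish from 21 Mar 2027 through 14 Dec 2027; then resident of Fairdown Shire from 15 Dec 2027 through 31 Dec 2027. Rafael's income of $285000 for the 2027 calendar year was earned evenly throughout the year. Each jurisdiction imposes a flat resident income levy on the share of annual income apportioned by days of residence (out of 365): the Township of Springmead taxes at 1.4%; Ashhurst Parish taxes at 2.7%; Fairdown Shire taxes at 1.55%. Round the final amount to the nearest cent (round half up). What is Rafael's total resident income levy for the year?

$6740.45

The Township of Springmead, 1 Jan – 20 Mar 2027: 79 days → $285000 × 1.4% × 79/365 = $863.5890
Ashhurst Parish, 21 Mar – 14 Dec 2027: 269 days → $285000 × 2.7% × 269/365 = $5671.1096
Fairdown Shire, 15 Dec – 31 Dec 2027: 17 days → $285000 × 1.55% × 17/365 = $205.7466
Total = $6740.4452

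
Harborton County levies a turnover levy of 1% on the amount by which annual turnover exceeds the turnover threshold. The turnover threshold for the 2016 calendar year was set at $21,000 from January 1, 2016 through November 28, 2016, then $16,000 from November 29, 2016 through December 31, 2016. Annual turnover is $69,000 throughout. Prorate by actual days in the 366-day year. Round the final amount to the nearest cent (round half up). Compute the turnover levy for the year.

$484.51

January 1 – November 28, 2016: 333 days, exemption $21,000 → ($69,000 − $21,000) × 1% × 333/366 = $436.7213
November 29 – December 31, 2016: 33 days, exemption $16,000 → ($69,000 − $16,000) × 1% × 33/366 = $47.7869
Total = $484.5082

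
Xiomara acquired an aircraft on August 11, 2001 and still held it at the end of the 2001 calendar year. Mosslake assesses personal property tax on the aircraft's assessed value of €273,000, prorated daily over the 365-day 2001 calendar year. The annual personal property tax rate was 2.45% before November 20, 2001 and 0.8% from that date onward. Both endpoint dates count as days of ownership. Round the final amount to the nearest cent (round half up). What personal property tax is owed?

August 11 – November 19, 2001: 101 days at 2.45% → €273,000 × 2.45% × 101/365 = €1,850.7904
November 20 – December 31, 2001: 42 days at 0.8% → €273,000 × 0.8% × 42/365 = €251.3096
Total = €2,102.1000

€2,102.10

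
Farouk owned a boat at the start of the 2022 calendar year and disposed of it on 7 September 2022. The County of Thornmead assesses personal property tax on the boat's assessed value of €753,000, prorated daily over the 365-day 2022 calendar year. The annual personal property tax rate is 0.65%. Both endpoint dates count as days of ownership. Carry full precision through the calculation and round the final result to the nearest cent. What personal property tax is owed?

€3,352.40

Days held (1 January – 7 September 2022): 250 out of 365
Tax = €753,000 × 0.65% × 250/365 = €3,352.3973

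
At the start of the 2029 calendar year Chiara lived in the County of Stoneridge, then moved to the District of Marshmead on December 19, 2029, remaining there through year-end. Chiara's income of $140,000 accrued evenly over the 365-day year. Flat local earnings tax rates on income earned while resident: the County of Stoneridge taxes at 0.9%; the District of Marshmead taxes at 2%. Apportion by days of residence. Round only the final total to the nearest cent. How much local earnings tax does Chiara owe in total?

$1,314.85

The County of Stoneridge, January 1 – December 18, 2029: 352 days → $140,000 × 0.9% × 352/365 = $1,215.1233
The District of Marshmead, December 19 – December 31, 2029: 13 days → $140,000 × 2% × 13/365 = $99.7260
Total = $1,314.8493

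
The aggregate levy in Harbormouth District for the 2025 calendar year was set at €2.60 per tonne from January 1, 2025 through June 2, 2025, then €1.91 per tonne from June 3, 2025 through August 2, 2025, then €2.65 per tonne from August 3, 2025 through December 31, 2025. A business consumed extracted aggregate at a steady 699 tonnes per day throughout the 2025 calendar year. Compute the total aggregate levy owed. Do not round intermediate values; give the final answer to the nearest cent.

€639207.54

January 1 – June 2, 2025: 153 days × 699 tonnes/day = 106,947 tonnes at €2.60/tonne → €278062.20
June 3 – August 2, 2025: 61 days × 699 tonnes/day = 42,639 tonnes at €1.91/tonne → €81440.49
August 3 – December 31, 2025: 151 days × 699 tonnes/day = 105,549 tonnes at €2.65/tonne → €279704.85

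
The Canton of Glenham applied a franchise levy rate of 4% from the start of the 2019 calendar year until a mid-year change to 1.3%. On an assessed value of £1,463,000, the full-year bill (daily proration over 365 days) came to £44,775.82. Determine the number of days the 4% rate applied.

Let d = days at the first rate; then 365 − d days at the second rate.
£1,463,000 × [4%·d + 1.3%·(365−d)] / 365 = £44,775.82
Solving gives d = 238, so the new rate took effect on August 27, 2019.

238 days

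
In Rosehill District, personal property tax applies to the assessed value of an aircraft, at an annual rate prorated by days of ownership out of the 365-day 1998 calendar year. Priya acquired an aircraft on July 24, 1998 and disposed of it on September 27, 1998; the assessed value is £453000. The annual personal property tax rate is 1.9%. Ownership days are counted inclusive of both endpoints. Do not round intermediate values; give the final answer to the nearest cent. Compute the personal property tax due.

£1556.33

Days held (July 24 – September 27, 1998): 66 out of 365
Tax = £453000 × 1.9% × 66/365 = £1556.3342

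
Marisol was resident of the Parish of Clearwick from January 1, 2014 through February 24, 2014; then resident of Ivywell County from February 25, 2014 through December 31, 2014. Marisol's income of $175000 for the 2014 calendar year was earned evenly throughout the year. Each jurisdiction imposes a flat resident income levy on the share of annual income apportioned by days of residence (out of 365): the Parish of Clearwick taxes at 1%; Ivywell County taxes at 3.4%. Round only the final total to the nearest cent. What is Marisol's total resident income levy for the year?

$5317.12

The Parish of Clearwick, January 1 – February 24, 2014: 55 days → $175000 × 1% × 55/365 = $263.6986
Ivywell County, February 25 – December 31, 2014: 310 days → $175000 × 3.4% × 310/365 = $5053.4247
Total = $5317.1233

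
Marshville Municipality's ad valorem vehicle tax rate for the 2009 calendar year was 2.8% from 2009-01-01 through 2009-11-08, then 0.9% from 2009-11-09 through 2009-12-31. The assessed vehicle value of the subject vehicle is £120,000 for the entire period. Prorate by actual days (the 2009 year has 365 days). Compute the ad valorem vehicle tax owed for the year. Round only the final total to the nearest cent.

£3,028.93

2009-01-01 to 2009-11-08: 312 days at 2.8% → £120,000 × 2.8% × 312/365 = £2,872.1096
2009-11-09 to 2009-12-31: 53 days at 0.9% → £120,000 × 0.9% × 53/365 = £156.8219
Total = £3,028.9315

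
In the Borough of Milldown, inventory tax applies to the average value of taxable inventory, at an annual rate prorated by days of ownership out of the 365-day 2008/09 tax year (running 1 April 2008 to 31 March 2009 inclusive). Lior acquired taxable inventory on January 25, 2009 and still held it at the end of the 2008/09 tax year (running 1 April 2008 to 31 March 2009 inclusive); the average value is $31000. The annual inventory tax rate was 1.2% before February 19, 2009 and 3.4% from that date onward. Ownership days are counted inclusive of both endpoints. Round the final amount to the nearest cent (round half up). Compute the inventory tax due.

January 25 – February 18, 2009: 25 days at 1.2% → $31000 × 1.2% × 25/365 = $25.4795
February 19 – March 31, 2009: 41 days at 3.4% → $31000 × 3.4% × 41/365 = $118.3945
Total = $143.8740

$143.87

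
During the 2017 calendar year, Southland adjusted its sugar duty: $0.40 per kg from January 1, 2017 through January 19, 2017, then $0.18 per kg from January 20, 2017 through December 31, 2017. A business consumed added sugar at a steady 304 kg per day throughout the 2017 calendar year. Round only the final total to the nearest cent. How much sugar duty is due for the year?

January 1 – January 19, 2017: 19 days × 304 kg/day = 5,776 kg at $0.40/kg → $2310.40
January 20 – December 31, 2017: 346 days × 304 kg/day = 105,184 kg at $0.18/kg → $18933.12

$21243.52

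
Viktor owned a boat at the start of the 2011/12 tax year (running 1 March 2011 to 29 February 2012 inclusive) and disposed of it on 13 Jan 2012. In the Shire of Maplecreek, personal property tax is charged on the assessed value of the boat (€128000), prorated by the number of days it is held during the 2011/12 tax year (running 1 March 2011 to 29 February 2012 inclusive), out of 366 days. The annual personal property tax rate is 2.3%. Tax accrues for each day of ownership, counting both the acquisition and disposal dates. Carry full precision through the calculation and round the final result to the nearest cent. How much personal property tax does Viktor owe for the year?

€2565.95

Days held (1 Mar 2011 – 13 Jan 2012): 319 out of 366
Tax = €128000 × 2.3% × 319/366 = €2565.9454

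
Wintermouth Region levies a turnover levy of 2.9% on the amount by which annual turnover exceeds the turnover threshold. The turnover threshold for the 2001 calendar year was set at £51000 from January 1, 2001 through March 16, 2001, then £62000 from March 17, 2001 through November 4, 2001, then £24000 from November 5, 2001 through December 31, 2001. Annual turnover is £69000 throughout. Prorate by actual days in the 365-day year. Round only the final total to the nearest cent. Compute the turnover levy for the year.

£440.64

January 1 – March 16, 2001: 75 days, exemption £51000 → (£69000 − £51000) × 2.9% × 75/365 = £107.2603
March 17 – November 4, 2001: 233 days, exemption £62000 → (£69000 − £62000) × 2.9% × 233/365 = £129.5863
November 5 – December 31, 2001: 57 days, exemption £24000 → (£69000 − £24000) × 2.9% × 57/365 = £203.7945
Total = £440.6411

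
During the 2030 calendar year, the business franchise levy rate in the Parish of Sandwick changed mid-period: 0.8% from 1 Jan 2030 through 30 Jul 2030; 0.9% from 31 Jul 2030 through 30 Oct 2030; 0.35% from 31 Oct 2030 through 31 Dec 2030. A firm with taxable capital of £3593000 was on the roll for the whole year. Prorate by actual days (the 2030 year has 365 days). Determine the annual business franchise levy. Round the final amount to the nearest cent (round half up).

1 Jan – 30 Jul 2030: 211 days at 0.8% → £3593000 × 0.8% × 211/365 = £16616.3945
31 Jul – 30 Oct 2030: 92 days at 0.9% → £3593000 × 0.9% × 92/365 = £8150.6959
31 Oct – 31 Dec 2030: 62 days at 0.35% → £3593000 × 0.35% × 62/365 = £2136.1123
Total = £26903.2027

£26903.20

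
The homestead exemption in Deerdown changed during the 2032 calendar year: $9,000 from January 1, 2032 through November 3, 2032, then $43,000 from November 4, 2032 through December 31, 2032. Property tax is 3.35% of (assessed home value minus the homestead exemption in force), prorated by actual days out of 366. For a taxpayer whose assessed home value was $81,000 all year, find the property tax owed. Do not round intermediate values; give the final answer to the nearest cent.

January 1 – November 3, 2032: 308 days, exemption $9,000 → ($81,000 − $9,000) × 3.35% × 308/366 = $2,029.7705
November 4 – December 31, 2032: 58 days, exemption $43,000 → ($81,000 − $43,000) × 3.35% × 58/366 = $201.7322
Total = $2,231.5027

$2,231.50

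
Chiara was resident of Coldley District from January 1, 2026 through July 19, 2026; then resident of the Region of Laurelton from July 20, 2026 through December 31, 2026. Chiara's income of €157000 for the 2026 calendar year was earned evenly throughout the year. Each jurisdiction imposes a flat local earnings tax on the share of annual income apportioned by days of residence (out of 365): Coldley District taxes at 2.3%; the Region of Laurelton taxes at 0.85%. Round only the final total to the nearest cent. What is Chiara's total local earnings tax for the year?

Coldley District, January 1 – July 19, 2026: 200 days → €157000 × 2.3% × 200/365 = €1978.6301
The Region of Laurelton, July 20 – December 31, 2026: 165 days → €157000 × 0.85% × 165/365 = €603.2671
Total = €2581.8973

€2581.90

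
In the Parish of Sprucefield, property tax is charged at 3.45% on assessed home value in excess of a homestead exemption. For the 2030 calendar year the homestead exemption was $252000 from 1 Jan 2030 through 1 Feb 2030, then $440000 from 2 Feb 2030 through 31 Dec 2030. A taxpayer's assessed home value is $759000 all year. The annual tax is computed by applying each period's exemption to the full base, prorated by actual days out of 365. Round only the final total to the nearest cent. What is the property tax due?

1 Jan – 1 Feb 2030: 32 days, exemption $252000 → ($759000 − $252000) × 3.45% × 32/365 = $1533.5014
2 Feb – 31 Dec 2030: 333 days, exemption $440000 → ($759000 − $440000) × 3.45% × 333/365 = $10040.6342
Total = $11574.1356

$11574.14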